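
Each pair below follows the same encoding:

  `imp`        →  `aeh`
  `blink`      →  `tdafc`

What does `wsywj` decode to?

eager

Compare letters: i→a is +18, m→e is +18, p→h is +18 — a constant shift. Every letter moves 18 places later in the alphabet, wrapping around z→a.
Undoing it on wsywj: w−18=e, s−18=a, y−18=g, w−18=e, j−18=r.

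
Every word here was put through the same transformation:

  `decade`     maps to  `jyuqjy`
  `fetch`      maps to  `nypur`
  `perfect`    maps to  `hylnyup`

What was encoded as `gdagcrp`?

insight

d(3)→j(9) and e(4)→y(24) fit y≡15x+16 (mod 26); the inverse of 15 mod 26 is 7. Treating letters as 0–25, the rule is x ↦ 15x + 16 (mod 26).
Decoding gdagcrp: g(6)→7·(6−16)≡8=i; d(3)→7·(3−16)≡13=n; a(0)→7·(0−16)≡18=s; g(6)→7·(6−16)≡8=i; c(2)→7·(2−16)≡6=g; r(17)→7·(17−16)≡7=h; p(15)→7·(15−16)≡19=t (all mod 26).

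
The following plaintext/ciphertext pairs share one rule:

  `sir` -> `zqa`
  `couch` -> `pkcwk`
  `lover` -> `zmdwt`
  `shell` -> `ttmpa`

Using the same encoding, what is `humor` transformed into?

zwucp

Two steps: reverse the string, then apply a Caesar shift of +8.
On humor: reverse → romuh; then shift: r+8=z, o+8=w, m+8=u, u+8=c, h+8=p.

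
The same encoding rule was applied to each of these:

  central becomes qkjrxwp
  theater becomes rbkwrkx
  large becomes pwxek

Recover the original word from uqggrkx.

scooter

Each letter's alphabet position (a=0..z=25) is mapped through 23·x+22 mod 26 — an affine cipher.
Undoing it on uqggrkx: u(20)→17·(20−22)≡18=s; q(16)→17·(16−22)≡2=c; g(6)→17·(6−22)≡14=o; g(6)→17·(6−22)≡14=o; r(17)→17·(17−22)≡19=t; k(10)→17·(10−22)≡4=e; x(23)→17·(23−22)≡17=r (all mod 26).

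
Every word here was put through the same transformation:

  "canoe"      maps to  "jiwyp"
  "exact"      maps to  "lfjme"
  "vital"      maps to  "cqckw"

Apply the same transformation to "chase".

The shift increases by 1 at each position, starting from +7: 7, 8, 9, ….
On chase: c+7=j, h+8=p, a+9=j, s+10=c, e+11=p.

jpjcp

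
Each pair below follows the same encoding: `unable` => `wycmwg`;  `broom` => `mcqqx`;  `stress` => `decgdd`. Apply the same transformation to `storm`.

deqcx

The shift depends on letter class: consonant n→y is +11, but vowel u→w is +2. Vowels shift forward by 2 and consonants shift forward by 11.
Applying it to storm: s(cons)+11=d, t(cons)+11=e, o(vowel)+2=q, r(cons)+11=c, m(cons)+11=x.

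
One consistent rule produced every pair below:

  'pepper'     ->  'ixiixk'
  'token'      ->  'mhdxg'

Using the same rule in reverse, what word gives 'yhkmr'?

Compare letters: p→i is +19, e→x is +19, p→i is +19 — a constant shift. Every letter moves 19 places later in the alphabet, wrapping around z→a.
Reversing it on yhkmr: y−19=f, h−19=o, k−19=r, m−19=t, r−19=y.

forty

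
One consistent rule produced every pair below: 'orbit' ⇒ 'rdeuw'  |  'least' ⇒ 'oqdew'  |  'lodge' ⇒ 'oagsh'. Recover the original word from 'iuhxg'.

field

Shifts by position in orbit: pos 0: o→r (+3), pos 1: r→d (+12), pos 2: b→e (+3), pos 3: i→u (+12) — repeating every 2. The shifts repeat in a cycle of length 2: positions 0,1,… shift by +3, +12, then the pattern repeats.
Undoing it on iuhxg: i−3=f, u−12=i, h−3=e, x−12=l, g−3=d.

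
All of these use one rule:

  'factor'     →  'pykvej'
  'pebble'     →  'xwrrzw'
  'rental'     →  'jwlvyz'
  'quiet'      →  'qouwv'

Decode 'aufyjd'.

wizard

Treating letters as 0–25, the rule is x ↦ 19x + 24 (mod 26).
Decoding aufyjd: a(0)→11·(0−24)≡22=w; u(20)→11·(20−24)≡8=i; f(5)→11·(5−24)≡25=z; y(24)→11·(24−24)≡0=a; j(9)→11·(9−24)≡17=r; d(3)→11·(3−24)≡3=d (all mod 26).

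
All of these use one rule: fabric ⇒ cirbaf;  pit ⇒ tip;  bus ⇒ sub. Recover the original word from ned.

The output letters match the input read backwards: fabric reversed is cirbaf. It's just the letters in reverse order.
Undoing it on ned: then reverse → den.

den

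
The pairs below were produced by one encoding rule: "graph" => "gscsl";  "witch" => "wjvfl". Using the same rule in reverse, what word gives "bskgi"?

In graph: g→g is +0, r→s is +1, a→c is +2, p→s is +3 — the shift increases by 1 each position. Each letter shifts forward by its position index (0, 1, 2, …) — the shift grows by one for each successive letter.
Reversing it on bskgi: b−0=b, s−1=r, k−2=i, g−3=d, i−4=e.

bride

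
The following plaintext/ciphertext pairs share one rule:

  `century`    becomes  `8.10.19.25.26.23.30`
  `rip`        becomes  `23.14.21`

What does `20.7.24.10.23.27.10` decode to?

observe

c is letter #3 and maps to 8: an offset of 5. Letters become their 1-based position plus 5 (so a→6, b→7, …).
Decoding 20.7.24.10.23.27.10: 20→(20−5)÷1=15=o, 7→(7−5)÷1=2=b, 24→(24−5)÷1=19=s, 10→(10−5)÷1=5=e, 23→(23−5)÷1=18=r, 27→(27−5)÷1=22=v, 10→(10−5)÷1=5=e.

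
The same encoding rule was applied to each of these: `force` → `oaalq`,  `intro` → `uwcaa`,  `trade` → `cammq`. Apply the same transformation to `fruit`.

oaguc

The shift depends on letter class: consonant f→o is +9, but vowel o→a is +12. Two shifts are in play — +12 for a/e/i/o/u, +9 for every other letter.
For fruit: f(cons)+9=o, r(cons)+9=a, u(vowel)+12=g, i(vowel)+12=u, t(cons)+9=c.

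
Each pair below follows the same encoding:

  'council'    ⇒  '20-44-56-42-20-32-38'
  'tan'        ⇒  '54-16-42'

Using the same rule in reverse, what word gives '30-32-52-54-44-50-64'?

c(#3)→20 and o(#15)→44: differences scale by 2, so n = 2·pos + 14. With a=1..z=26, the number is 2·pos + 14.
Decoding 30-32-52-54-44-50-64: 30→(30−14)÷2=8=h, 32→(32−14)÷2=9=i, 52→(52−14)÷2=19=s, 54→(54−14)÷2=20=t, 44→(44−14)÷2=15=o, 50→(50−14)÷2=18=r, 64→(64−14)÷2=25=y.

history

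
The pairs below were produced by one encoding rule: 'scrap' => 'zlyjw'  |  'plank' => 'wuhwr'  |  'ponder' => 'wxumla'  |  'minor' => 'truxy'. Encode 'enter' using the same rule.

lwany

Shifts by position in scrap: pos 0: s→z (+7), pos 1: c→l (+9), pos 2: r→y (+7), pos 3: a→j (+9) — repeating every 2. It's a Vigenère-style cipher with numeric key [7,9]: position i shifts by key[i mod 2].
For enter: e+7=l, n+9=w, t+7=a, e+9=n, r+7=y.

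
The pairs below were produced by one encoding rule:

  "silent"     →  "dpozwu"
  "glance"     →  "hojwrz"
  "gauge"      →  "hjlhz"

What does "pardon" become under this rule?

s(18)→d(3) and i(8)→p(15) fit y≡17x+9 (mod 26); the inverse of 17 mod 26 is 23. Each letter's alphabet position (a=0..z=25) is mapped through 17·x+9 mod 26 — an affine cipher.
For pardon: p(15)→17·15+9≡4=e; a(0)→17·0+9≡9=j; r(17)→17·17+9≡12=m; d(3)→17·3+9≡8=i; o(14)→17·14+9≡13=n; n(13)→17·13+9≡22=w (all mod 26).

ejminw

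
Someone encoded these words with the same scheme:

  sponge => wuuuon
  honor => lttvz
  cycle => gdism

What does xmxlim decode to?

In sponge: s→w is +4, p→u is +5, o→u is +6, n→u is +7 — the shift increases by 1 each position. Letter i (0-indexed) is shifted by i+4, so successive shifts are 4, 5, 6, ….
Decoding xmxlim: x−4=t, m−5=h, x−6=r, l−7=e, i−8=a, m−9=d.

thread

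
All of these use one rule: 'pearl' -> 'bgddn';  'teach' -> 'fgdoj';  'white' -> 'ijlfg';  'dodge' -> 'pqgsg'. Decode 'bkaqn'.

pixel

Shifts by position in pearl: pos 0: p→b (+12), pos 1: e→g (+2), pos 2: a→d (+3), pos 3: r→d (+12), pos 4: l→n (+2) — repeating every 3. A repeating key of period 3 is used — shifts +12, +2, +3 over and over.
Reversing it on bkaqn: b−12=p, k−2=i, a−3=x, q−12=e, n−2=l.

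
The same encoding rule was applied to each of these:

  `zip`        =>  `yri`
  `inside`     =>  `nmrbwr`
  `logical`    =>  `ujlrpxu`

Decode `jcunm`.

delta

The output letters match the input read backwards, each shifted +9: zip reversed is piz. The word is reversed, then every letter is shifted forward by 9.
Undoing it on jcunm: shift back: j−9=a, c−9=t, u−9=l, n−9=e, m−9=d → atled; then reverse → delta.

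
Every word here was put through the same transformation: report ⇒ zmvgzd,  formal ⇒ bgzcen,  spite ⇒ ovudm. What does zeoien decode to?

r(17)→z(25) and e(4)→m(12) fit y≡15x+4 (mod 26); the inverse of 15 mod 26 is 7. Treating letters as 0–25, the rule is x ↦ 15x + 4 (mod 26).
Undoing it on zeoien: z(25)→7·(25−4)≡17=r; e(4)→7·(4−4)≡0=a; o(14)→7·(14−4)≡18=s; i(8)→7·(8−4)≡2=c; e(4)→7·(4−4)≡0=a; n(13)→7·(13−4)≡11=l (all mod 26).

rascal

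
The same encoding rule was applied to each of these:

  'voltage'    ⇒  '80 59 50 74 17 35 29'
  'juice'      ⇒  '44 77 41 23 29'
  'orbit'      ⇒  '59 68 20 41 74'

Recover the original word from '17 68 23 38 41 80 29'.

archive

With a=1..z=26, the number is 3·pos + 14.
Decoding 17 68 23 38 41 80 29: 17→(17−14)÷3=1=a, 68→(68−14)÷3=18=r, 23→(23−14)÷3=3=c, 38→(38−14)÷3=8=h, 41→(41−14)÷3=9=i, 80→(80−14)÷3=22=v, 29→(29−14)÷3=5=e.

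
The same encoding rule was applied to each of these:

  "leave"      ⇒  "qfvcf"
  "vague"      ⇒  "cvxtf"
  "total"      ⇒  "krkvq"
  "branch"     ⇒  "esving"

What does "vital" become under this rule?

cpkvq

Each letter's alphabet position (a=0..z=25) is mapped through 9·x+21 mod 26 — an affine cipher.
On vital: v(21)→9·21+21≡2=c; i(8)→9·8+21≡15=p; t(19)→9·19+21≡10=k; a(0)→9·0+21≡21=v; l(11)→9·11+21≡16=q (all mod 26).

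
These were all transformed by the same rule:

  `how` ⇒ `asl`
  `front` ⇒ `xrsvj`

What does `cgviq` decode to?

mercy

The output letters match the input read backwards, each shifted +4: how reversed is woh. Read the word backwards and shift each letter +4.
Undoing it on cgviq: shift back: c−4=y, g−4=c, v−4=r, i−4=e, q−4=m → ycrem; then reverse → mercy.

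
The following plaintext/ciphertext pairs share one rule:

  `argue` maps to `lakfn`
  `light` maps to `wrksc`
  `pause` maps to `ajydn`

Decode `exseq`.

tooth

Shifts by position in argue: pos 0: a→l (+11), pos 1: r→a (+9), pos 2: g→k (+4), pos 3: u→f (+11), pos 4: e→n (+9) — repeating every 3. A repeating key of period 3 is used — shifts +11, +9, +4 over and over.
Reversing it on exseq: e−11=t, x−9=o, s−4=o, e−11=t, q−9=h.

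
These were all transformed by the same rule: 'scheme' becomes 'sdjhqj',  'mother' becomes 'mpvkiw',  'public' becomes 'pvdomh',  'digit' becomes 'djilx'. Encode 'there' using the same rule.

tigui

In scheme: s→s is +0, c→d is +1, h→j is +2, e→h is +3 — the shift increases by 1 each position. Each letter shifts forward by its position index (0, 1, 2, …) — the shift grows by one for each successive letter.
Applying it to there: t+0=t, h+1=i, e+2=g, r+3=u, e+4=i.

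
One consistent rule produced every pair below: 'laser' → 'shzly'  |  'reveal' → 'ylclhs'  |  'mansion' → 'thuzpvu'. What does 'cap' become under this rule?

Compare letters: l→s is +7, a→h is +7, s→z is +7 — a constant shift. It's a constant shift of +7 (ROT7).
Applying it to cap: c+7=j, a+7=h, p+7=w.

jhw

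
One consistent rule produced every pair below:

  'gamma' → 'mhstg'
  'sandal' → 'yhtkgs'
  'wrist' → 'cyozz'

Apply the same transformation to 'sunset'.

It's a Vigenère-style cipher with numeric key [6,7]: position i shifts by key[i mod 2].
Applying it to sunset: s+6=y, u+7=b, n+6=t, s+7=z, e+6=k, t+7=a.

ybtzka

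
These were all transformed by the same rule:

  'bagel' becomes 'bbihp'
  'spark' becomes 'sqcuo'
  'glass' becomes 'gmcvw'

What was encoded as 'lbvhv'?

later

In bagel: b→b is +0, a→b is +1, g→i is +2, e→h is +3 — the shift increases by 1 each position. Each letter shifts forward by its position index (0, 1, 2, …) — the shift grows by one for each successive letter.
Decoding lbvhv: l−0=l, b−1=a, v−2=t, h−3=e, v−4=r.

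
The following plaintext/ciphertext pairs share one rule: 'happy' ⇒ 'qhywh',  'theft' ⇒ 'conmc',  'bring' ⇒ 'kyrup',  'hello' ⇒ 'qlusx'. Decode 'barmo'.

Shifts by position in happy: pos 0: h→q (+9), pos 1: a→h (+7), pos 2: p→y (+9), pos 3: p→w (+7) — repeating every 2. It's a Vigenère-style cipher with numeric key [9,7]: position i shifts by key[i mod 2].
Undoing it on barmo: b−9=s, a−7=t, r−9=i, m−7=f, o−9=f.

stiff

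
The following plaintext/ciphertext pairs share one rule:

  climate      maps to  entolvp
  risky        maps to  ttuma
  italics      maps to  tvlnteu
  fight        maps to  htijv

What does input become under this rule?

Two shifts are in play — +11 for a/e/i/o/u, +2 for every other letter.
For input: i(vowel)+11=t, n(cons)+2=p, p(cons)+2=r, u(vowel)+11=f, t(cons)+2=v.

tprfv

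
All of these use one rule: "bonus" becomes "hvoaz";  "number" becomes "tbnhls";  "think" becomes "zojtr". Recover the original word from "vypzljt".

Shifts by position in bonus: pos 0: b→h (+6), pos 1: o→v (+7), pos 2: n→o (+1), pos 3: u→a (+6), pos 4: s→z (+7) — repeating every 3. A repeating key of period 3 is used — shifts +6, +7, +1 over and over.
Decoding vypzljt: v−6=p, y−7=r, p−1=o, z−6=t, l−7=e, j−1=i, t−6=n.

protein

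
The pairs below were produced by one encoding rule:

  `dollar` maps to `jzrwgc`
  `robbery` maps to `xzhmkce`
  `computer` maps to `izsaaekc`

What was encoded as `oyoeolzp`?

Shifts by position in dollar: pos 0: d→j (+6), pos 1: o→z (+11), pos 2: l→r (+6), pos 3: l→w (+11) — repeating every 2. The shifts repeat in a cycle of length 2: positions 0,1,… shift by +6, +11, then the pattern repeats.
Reversing it on oyoeolzp: o−6=i, y−11=n, o−6=i, e−11=t, o−6=i, l−11=a, z−6=t, p−11=e.

initiate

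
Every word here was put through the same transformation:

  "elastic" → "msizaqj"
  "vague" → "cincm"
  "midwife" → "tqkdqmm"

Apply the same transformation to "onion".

The shift depends on letter class: consonant l→s is +7, but vowel e→m is +8. Two shifts are in play — +8 for a/e/i/o/u, +7 for every other letter.
On onion: o(vowel)+8=w, n(cons)+7=u, i(vowel)+8=q, o(vowel)+8=w, n(cons)+7=u.

wuqwu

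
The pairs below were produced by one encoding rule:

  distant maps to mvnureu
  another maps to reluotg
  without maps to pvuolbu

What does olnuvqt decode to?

d(3)→m(12) and i(8)→v(21) fit y≡7x+17 (mod 26); the inverse of 7 mod 26 is 15. This is an affine cipher: with a=0,…,z=25, each position x becomes (7x+17) mod 26.
Reversing it on olnuvqt: o(14)→15·(14−17)≡7=h; l(11)→15·(11−17)≡14=o; n(13)→15·(13−17)≡18=s; u(20)→15·(20−17)≡19=t; v(21)→15·(21−17)≡8=i; q(16)→15·(16−17)≡11=l; t(19)→15·(19−17)≡4=e (all mod 26).

hostile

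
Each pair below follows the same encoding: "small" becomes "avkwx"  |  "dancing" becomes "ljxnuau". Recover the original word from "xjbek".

party

In small: s→a is +8, m→v is +9, a→k is +10, l→w is +11 — the shift increases by 1 each position. Letter i (0-indexed) is shifted by i+8, so successive shifts are 8, 9, 10, ….
Decoding xjbek: x−8=p, j−9=a, b−10=r, e−11=t, k−12=y.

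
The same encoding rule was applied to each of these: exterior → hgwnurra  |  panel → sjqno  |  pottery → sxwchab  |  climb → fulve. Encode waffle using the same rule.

Shifts by position in exterior: pos 0: e→h (+3), pos 1: x→g (+9), pos 2: t→w (+3), pos 3: e→n (+9) — repeating every 2. A repeating key of period 2 is used — shifts +3, +9 over and over.
For waffle: w+3=z, a+9=j, f+3=i, f+9=o, l+3=o, e+9=n.

zjioon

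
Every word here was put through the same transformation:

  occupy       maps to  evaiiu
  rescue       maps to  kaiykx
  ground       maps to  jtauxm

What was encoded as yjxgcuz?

The output letters match the input read backwards, each shifted +6: occupy reversed is ypucco. Read the word backwards and shift each letter +6.
Undoing it on yjxgcuz: shift back: y−6=s, j−6=d, x−6=r, g−6=a, c−6=w, u−6=o, z−6=t → sdrawot; then reverse → towards.

towards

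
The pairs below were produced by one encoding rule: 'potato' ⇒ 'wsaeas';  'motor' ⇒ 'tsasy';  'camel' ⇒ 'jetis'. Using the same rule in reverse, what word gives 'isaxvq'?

bottom

Shifts by position in potato: pos 0: p→w (+7), pos 1: o→s (+4), pos 2: t→a (+7), pos 3: a→e (+4) — repeating every 2. The shifts repeat in a cycle of length 2: positions 0,1,… shift by +7, +4, then the pattern repeats.
Decoding isaxvq: i−7=b, s−4=o, a−7=t, x−4=t, v−7=o, q−4=m.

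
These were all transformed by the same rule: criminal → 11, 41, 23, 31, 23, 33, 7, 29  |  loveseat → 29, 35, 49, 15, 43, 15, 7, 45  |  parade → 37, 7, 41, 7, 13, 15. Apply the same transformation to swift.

c(#3)→11 and r(#18)→41: differences scale by 2, so n = 2·pos + 5. The formula is n = 2×(alphabet index, a=1) + 5.
On swift: s=19→43, w=23→51, i=9→23, f=6→17, t=20→45.

43, 51, 23, 17, 45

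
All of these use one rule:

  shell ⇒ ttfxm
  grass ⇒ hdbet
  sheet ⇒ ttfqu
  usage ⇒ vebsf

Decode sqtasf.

resort

Shifts by position in shell: pos 0: s→t (+1), pos 1: h→t (+12), pos 2: e→f (+1), pos 3: l→x (+12) — repeating every 2. A repeating key of period 2 is used — shifts +1, +12 over and over.
Undoing it on sqtasf: s−1=r, q−12=e, t−1=s, a−12=o, s−1=r, f−12=t.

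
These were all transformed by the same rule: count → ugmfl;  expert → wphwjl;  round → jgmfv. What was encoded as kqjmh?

syrup

Compare letters: c→u is +18, o→g is +18, u→m is +18 — a constant shift. It's a constant shift of +18 (ROT18).
Undoing it on kqjmh: k−18=s, q−18=y, j−18=r, m−18=u, h−18=p.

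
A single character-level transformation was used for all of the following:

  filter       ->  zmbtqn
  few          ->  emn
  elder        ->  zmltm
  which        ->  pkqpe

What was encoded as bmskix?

packet

The output letters match the input read backwards, each shifted +8: filter reversed is retlif. Read the word backwards and shift each letter +8.
Reversing it on bmskix: shift back: b−8=t, m−8=e, s−8=k, k−8=c, i−8=a, x−8=p → tekcap; then reverse → packet.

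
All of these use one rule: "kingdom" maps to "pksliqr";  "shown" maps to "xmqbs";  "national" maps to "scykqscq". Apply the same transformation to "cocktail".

The shift depends on letter class: consonant k→p is +5, but vowel i→k is +2. The rule splits by letter class: vowels +2, consonants +5.
For cocktail: c(cons)+5=h, o(vowel)+2=q, c(cons)+5=h, k(cons)+5=p, t(cons)+5=y, a(vowel)+2=c, i(vowel)+2=k, l(cons)+5=q.

hqhpyckq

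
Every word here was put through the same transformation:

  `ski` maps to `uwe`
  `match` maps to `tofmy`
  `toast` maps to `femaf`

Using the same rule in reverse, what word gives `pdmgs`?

guard

The output letters match the input read backwards, each shifted +12: ski reversed is iks. Read the word backwards and shift each letter +12.
Reversing it on pdmgs: shift back: p−12=d, d−12=r, m−12=a, g−12=u, s−12=g → draug; then reverse → guard.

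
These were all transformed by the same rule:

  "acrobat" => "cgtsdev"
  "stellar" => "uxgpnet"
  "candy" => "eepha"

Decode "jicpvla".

healthy

Shifts by position in acrobat: pos 0: a→c (+2), pos 1: c→g (+4), pos 2: r→t (+2), pos 3: o→s (+4) — repeating every 2. A repeating key of period 2 is used — shifts +2, +4 over and over.
Reversing it on jicpvla: j−2=h, i−4=e, c−2=a, p−4=l, v−2=t, l−4=h, a−2=y.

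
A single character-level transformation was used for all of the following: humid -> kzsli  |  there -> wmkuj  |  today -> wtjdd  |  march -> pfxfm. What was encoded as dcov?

axis

Shifts by position in humid: pos 0: h→k (+3), pos 1: u→z (+5), pos 2: m→s (+6), pos 3: i→l (+3), pos 4: d→i (+5) — repeating every 3. The shifts repeat in a cycle of length 3: positions 0,1,… shift by +3, +5, +6, then the pattern repeats.
Reversing it on dcov: d−3=a, c−5=x, o−6=i, v−3=s.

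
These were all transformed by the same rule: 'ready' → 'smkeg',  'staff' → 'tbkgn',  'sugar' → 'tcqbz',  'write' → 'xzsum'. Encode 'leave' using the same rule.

mmkwm

Shifts by position in ready: pos 0: r→s (+1), pos 1: e→m (+8), pos 2: a→k (+10), pos 3: d→e (+1), pos 4: y→g (+8) — repeating every 3. The shifts repeat in a cycle of length 3: positions 0,1,… shift by +1, +8, +10, then the pattern repeats.
On leave: l+1=m, e+8=m, a+10=k, v+1=w, e+8=m.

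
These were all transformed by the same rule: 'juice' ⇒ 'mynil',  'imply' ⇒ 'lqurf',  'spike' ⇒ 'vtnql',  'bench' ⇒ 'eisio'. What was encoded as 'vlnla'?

Letter i (0-indexed) is shifted by i+3, so successive shifts are 3, 4, 5, ….
Decoding vlnla: v−3=s, l−4=h, n−5=i, l−6=f, a−7=t.

shift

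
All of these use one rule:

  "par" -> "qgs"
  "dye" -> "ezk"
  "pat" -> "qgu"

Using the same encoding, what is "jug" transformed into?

Two shifts are in play — +6 for a/e/i/o/u, +1 for every other letter.
Applying it to jug: j(cons)+1=k, u(vowel)+6=a, g(cons)+1=h.

kah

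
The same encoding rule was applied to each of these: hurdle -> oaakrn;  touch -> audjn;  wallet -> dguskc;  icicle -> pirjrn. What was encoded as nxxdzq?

growth

Shifts by position in hurdle: pos 0: h→o (+7), pos 1: u→a (+6), pos 2: r→a (+9), pos 3: d→k (+7), pos 4: l→r (+6), pos 5: e→n (+9) — repeating every 3. It's a Vigenère-style cipher with numeric key [7,6,9]: position i shifts by key[i mod 3].
Decoding nxxdzq: n−7=g, x−6=r, x−9=o, d−7=w, z−6=t, q−9=h.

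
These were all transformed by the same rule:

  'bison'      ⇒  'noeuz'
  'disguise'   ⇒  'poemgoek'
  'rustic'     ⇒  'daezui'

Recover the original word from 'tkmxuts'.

Shifts by position in bison: pos 0: b→n (+12), pos 1: i→o (+6), pos 2: s→e (+12), pos 3: o→u (+6) — repeating every 2. A repeating key of period 2 is used — shifts +12, +6 over and over.
Decoding tkmxuts: t−12=h, k−6=e, m−12=a, x−6=r, u−12=i, t−6=n, s−12=g.

hearing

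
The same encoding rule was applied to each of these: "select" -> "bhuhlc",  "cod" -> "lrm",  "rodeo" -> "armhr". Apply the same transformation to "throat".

cqardc

The shift depends on letter class: consonant s→b is +9, but vowel e→h is +3. The rule splits by letter class: vowels +3, consonants +9.
Applying it to throat: t(cons)+9=c, h(cons)+9=q, r(cons)+9=a, o(vowel)+3=r, a(vowel)+3=d, t(cons)+9=c.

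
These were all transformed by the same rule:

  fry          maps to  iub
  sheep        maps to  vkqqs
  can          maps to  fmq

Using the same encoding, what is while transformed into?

The shift depends on letter class: consonant f→i is +3, but vowel e→q is +12. The rule splits by letter class: vowels +12, consonants +3.
For while: w(cons)+3=z, h(cons)+3=k, i(vowel)+12=u, l(cons)+3=o, e(vowel)+12=q.

zkuoq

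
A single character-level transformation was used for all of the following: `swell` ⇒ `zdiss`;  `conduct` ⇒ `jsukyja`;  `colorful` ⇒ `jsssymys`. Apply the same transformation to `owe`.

sdi

The shift depends on letter class: consonant s→z is +7, but vowel e→i is +4. The rule splits by letter class: vowels +4, consonants +7.
On owe: o(vowel)+4=s, w(cons)+7=d, e(vowel)+4=i.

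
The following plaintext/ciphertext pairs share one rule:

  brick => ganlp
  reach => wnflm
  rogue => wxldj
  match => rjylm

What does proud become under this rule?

uatdi

Shifts by position in brick: pos 0: b→g (+5), pos 1: r→a (+9), pos 2: i→n (+5), pos 3: c→l (+9) — repeating every 2. It's a Vigenère-style cipher with numeric key [5,9]: position i shifts by key[i mod 2].
For proud: p+5=u, r+9=a, o+5=t, u+9=d, d+5=i.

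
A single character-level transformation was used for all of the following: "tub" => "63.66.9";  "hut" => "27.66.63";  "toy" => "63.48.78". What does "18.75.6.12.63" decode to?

Each letter becomes 3×(its alphabet position, a=1..z=26) + 3.
Undoing it on 18.75.6.12.63: 18→(18−3)÷3=5=e, 75→(75−3)÷3=24=x, 6→(6−3)÷3=1=a, 12→(12−3)÷3=3=c, 63→(63−3)÷3=20=t.

exact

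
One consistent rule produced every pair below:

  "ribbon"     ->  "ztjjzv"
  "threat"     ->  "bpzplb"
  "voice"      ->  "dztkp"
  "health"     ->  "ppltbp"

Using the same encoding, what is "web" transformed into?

The shift depends on letter class: consonant r→z is +8, but vowel i→t is +11. Vowels shift forward by 11 and consonants shift forward by 8.
On web: w(cons)+8=e, e(vowel)+11=p, b(cons)+8=j.

epj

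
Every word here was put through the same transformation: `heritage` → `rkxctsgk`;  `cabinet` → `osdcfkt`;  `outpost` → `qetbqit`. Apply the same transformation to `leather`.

h(7)→r(17) and e(4)→k(10) fit y≡11x+18 (mod 26); the inverse of 11 mod 26 is 19. This is an affine cipher: with a=0,…,z=25, each position x becomes (11x+18) mod 26.
On leather: l(11)→11·11+18≡9=j; e(4)→11·4+18≡10=k; a(0)→11·0+18≡18=s; t(19)→11·19+18≡19=t; h(7)→11·7+18≡17=r; e(4)→11·4+18≡10=k; r(17)→11·17+18≡23=x (all mod 26).

jkstrkx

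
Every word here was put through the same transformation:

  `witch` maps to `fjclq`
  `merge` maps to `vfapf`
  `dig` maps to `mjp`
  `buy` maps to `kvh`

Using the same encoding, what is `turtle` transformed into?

cvacuf

The shift depends on letter class: consonant w→f is +9, but vowel i→j is +1. The rule splits by letter class: vowels +1, consonants +9.
For turtle: t(cons)+9=c, u(vowel)+1=v, r(cons)+9=a, t(cons)+9=c, l(cons)+9=u, e(vowel)+1=f.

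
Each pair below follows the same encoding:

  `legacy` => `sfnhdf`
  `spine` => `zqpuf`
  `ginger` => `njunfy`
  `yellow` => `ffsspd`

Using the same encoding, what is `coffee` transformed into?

Shifts by position in legacy: pos 0: l→s (+7), pos 1: e→f (+1), pos 2: g→n (+7), pos 3: a→h (+7), pos 4: c→d (+1), pos 5: y→f (+7) — repeating every 3. The shifts repeat in a cycle of length 3: positions 0,1,… shift by +7, +1, +7, then the pattern repeats.
For coffee: c+7=j, o+1=p, f+7=m, f+7=m, e+1=f, e+7=l.

jpmmfl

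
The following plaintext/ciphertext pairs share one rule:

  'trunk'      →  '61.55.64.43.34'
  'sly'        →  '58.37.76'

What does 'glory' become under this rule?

t(#20)→61 and r(#18)→55: differences scale by 3, so n = 3·pos + 1. Each letter becomes 3×(its alphabet position, a=1..z=26) + 1.
Applying it to glory: g=7→22, l=12→37, o=15→46, r=18→55, y=25→76.

22.37.46.55.76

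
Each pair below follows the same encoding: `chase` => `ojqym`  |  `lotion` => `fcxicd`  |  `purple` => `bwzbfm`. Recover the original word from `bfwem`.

c(2)→o(14) and h(7)→j(9) fit y≡25x+16 (mod 26); the inverse of 25 mod 26 is 25. Treating letters as 0–25, the rule is x ↦ 25x + 16 (mod 26).
Reversing it on bfwem: b(1)→25·(1−16)≡15=p; f(5)→25·(5−16)≡11=l; w(22)→25·(22−16)≡20=u; e(4)→25·(4−16)≡12=m; m(12)→25·(12−16)≡4=e (all mod 26).

plume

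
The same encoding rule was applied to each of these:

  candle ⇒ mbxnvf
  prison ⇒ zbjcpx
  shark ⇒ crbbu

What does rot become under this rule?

bpd

Two shifts are in play — +1 for a/e/i/o/u, +10 for every other letter.
For rot: r(cons)+10=b, o(vowel)+1=p, t(cons)+10=d.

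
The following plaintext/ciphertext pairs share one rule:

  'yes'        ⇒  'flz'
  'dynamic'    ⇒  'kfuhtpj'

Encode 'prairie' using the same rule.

wyhpypl

Compare letters: y→f is +7, e→l is +7, s→z is +7 — a constant shift. Each letter is shifted forward by 7 in the alphabet (a Caesar shift of +7).
Applying it to prairie: p+7=w, r+7=y, a+7=h, i+7=p, r+7=y, i+7=p, e+7=l.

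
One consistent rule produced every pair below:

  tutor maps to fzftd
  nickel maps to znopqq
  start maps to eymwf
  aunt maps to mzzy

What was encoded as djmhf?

react

A repeating key of period 2 is used — shifts +12, +5 over and over.
Undoing it on djmhf: d−12=r, j−5=e, m−12=a, h−5=c, f−12=t.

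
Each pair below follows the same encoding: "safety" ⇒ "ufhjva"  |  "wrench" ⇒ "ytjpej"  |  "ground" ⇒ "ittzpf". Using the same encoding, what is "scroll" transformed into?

uettnn

The shift depends on letter class: consonant s→u is +2, but vowel a→f is +5. Two shifts are in play — +5 for a/e/i/o/u, +2 for every other letter.
On scroll: s(cons)+2=u, c(cons)+2=e, r(cons)+2=t, o(vowel)+5=t, l(cons)+2=n, l(cons)+2=n.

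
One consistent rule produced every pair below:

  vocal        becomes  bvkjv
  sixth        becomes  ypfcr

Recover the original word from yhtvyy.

In vocal: v→b is +6, o→v is +7, c→k is +8, a→j is +9 — the shift increases by 1 each position. Each letter shifts forward by (position + 6), i.e. 6, 7, 8, … — the shift grows by one for each successive letter.
Reversing it on yhtvyy: y−6=s, h−7=a, t−8=l, v−9=m, y−10=o, y−11=n.

salmon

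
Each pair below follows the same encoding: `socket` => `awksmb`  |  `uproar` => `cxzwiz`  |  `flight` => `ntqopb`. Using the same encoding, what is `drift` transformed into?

Each letter is shifted forward by 8 in the alphabet (a Caesar shift of +8).
On drift: d+8=l, r+8=z, i+8=q, f+8=n, t+8=b.

lzqnb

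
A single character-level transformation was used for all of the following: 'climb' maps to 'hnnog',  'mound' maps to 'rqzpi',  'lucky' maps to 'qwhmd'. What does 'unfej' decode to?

place

It's a Vigenère-style cipher with numeric key [5,2]: position i shifts by key[i mod 2].
Undoing it on unfej: u−5=p, n−2=l, f−5=a, e−2=c, j−5=e.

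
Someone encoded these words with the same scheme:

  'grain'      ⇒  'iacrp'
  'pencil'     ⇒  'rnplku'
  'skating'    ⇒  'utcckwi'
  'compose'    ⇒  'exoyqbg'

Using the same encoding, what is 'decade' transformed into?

fnejfn

Shifts by position in grain: pos 0: g→i (+2), pos 1: r→a (+9), pos 2: a→c (+2), pos 3: i→r (+9) — repeating every 2. A repeating key of period 2 is used — shifts +2, +9 over and over.
On decade: d+2=f, e+9=n, c+2=e, a+9=j, d+2=f, e+9=n.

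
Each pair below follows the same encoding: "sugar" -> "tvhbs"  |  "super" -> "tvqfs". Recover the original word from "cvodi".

bunch

Compare letters: s→t is +1, u→v is +1, g→h is +1 — a constant shift. Each letter is shifted forward by 1 in the alphabet (a Caesar shift of +1).
Decoding cvodi: c−1=b, v−1=u, o−1=n, d−1=c, i−1=h.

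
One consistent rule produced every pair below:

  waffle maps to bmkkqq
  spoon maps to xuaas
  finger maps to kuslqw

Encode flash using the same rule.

kqmxm

The shift depends on letter class: consonant w→b is +5, but vowel a→m is +12. Two shifts are in play — +12 for a/e/i/o/u, +5 for every other letter.
For flash: f(cons)+5=k, l(cons)+5=q, a(vowel)+12=m, s(cons)+5=x, h(cons)+5=m.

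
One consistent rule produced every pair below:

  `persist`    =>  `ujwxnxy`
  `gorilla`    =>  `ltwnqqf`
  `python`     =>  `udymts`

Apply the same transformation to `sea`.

Compare letters: p→u is +5, e→j is +5, r→w is +5 — a constant shift. Each letter is shifted forward by 5 in the alphabet (a Caesar shift of +5).
For sea: s+5=x, e+5=j, a+5=f.

xjf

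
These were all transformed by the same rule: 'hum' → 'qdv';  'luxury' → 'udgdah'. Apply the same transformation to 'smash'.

Compare letters: h→q is +9, u→d is +9, m→v is +9 — a constant shift. Each letter is shifted forward by 9 in the alphabet (a Caesar shift of +9).
On smash: s+9=b, m+9=v, a+9=j, s+9=b, h+9=q.

bvjbq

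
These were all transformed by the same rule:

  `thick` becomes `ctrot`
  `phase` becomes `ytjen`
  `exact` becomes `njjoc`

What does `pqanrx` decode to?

gerbil

Shifts by position in thick: pos 0: t→c (+9), pos 1: h→t (+12), pos 2: i→r (+9), pos 3: c→o (+12) — repeating every 2. The shifts repeat in a cycle of length 2: positions 0,1,… shift by +9, +12, then the pattern repeats.
Reversing it on pqanrx: p−9=g, q−12=e, a−9=r, n−12=b, r−9=i, x−12=l.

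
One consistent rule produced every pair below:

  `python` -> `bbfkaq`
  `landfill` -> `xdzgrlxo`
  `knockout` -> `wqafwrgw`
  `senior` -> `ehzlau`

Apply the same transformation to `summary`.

Shifts by position in python: pos 0: p→b (+12), pos 1: y→b (+3), pos 2: t→f (+12), pos 3: h→k (+3) — repeating every 2. It's a Vigenère-style cipher with numeric key [12,3]: position i shifts by key[i mod 2].
Applying it to summary: s+12=e, u+3=x, m+12=y, m+3=p, a+12=m, r+3=u, y+12=k.

exypmuk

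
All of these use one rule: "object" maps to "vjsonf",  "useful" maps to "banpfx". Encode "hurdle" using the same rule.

ocanwq

In object: o→v is +7, b→j is +8, j→s is +9, e→o is +10 — the shift increases by 1 each position. Letter i (0-indexed) is shifted by i+7, so successive shifts are 7, 8, 9, ….
Applying it to hurdle: h+7=o, u+8=c, r+9=a, d+10=n, l+11=w, e+12=q.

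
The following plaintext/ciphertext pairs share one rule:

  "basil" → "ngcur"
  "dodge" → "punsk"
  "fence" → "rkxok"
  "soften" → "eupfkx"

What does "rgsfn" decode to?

Shifts by position in basil: pos 0: b→n (+12), pos 1: a→g (+6), pos 2: s→c (+10), pos 3: i→u (+12), pos 4: l→r (+6) — repeating every 3. A repeating key of period 3 is used — shifts +12, +6, +10 over and over.
Decoding rgsfn: r−12=f, g−6=a, s−10=i, f−12=t, n−6=h.

faith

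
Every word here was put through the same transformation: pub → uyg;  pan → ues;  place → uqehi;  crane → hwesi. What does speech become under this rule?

xuiihm

The shift depends on letter class: consonant p→u is +5, but vowel u→y is +4. Vowels shift forward by 4 and consonants shift forward by 5.
On speech: s(cons)+5=x, p(cons)+5=u, e(vowel)+4=i, e(vowel)+4=i, c(cons)+5=h, h(cons)+5=m.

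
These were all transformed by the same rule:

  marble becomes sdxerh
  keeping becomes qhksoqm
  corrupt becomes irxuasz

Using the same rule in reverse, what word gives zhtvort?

tension

Shifts by position in marble: pos 0: m→s (+6), pos 1: a→d (+3), pos 2: r→x (+6), pos 3: b→e (+3) — repeating every 2. A repeating key of period 2 is used — shifts +6, +3 over and over.
Reversing it on zhtvort: z−6=t, h−3=e, t−6=n, v−3=s, o−6=i, r−3=o, t−6=n.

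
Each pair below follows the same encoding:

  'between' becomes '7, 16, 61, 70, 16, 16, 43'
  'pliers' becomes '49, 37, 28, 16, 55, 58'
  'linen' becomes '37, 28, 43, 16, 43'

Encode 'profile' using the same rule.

49, 55, 46, 19, 28, 37, 16

Each letter becomes 3×(its alphabet position, a=1..z=26) + 1.
On profile: p=16→49, r=18→55, o=15→46, f=6→19, i=9→28, l=12→37, e=5→16.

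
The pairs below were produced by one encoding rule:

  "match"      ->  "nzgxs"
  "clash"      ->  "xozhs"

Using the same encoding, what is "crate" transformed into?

xizgv

Each letter is replaced by its mirror in the alphabet: a↔z, b↔y, c↔x, and so on (the Atbash cipher).
For crate: c↔x, r↔i, a↔z, t↔g, e↔v.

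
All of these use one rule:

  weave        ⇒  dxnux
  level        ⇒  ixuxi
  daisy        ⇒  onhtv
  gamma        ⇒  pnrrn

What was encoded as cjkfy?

w(22)→d(3) and e(4)→x(23) fit y≡9x+13 (mod 26); the inverse of 9 mod 26 is 3. This is an affine cipher: with a=0,…,z=25, each position x becomes (9x+13) mod 26.
Reversing it on cjkfy: c(2)→3·(2−13)≡19=t; j(9)→3·(9−13)≡14=o; k(10)→3·(10−13)≡17=r; f(5)→3·(5−13)≡2=c; y(24)→3·(24−13)≡7=h (all mod 26).

torch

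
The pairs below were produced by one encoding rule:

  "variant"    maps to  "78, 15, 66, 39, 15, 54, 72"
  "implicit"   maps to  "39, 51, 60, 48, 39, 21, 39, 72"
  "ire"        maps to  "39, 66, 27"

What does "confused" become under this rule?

21, 57, 54, 30, 75, 69, 27, 24

v(#22)→78 and a(#1)→15: differences scale by 3, so n = 3·pos + 12. Each letter becomes 3×(its alphabet position, a=1..z=26) + 12.
On confused: c=3→21, o=15→57, n=14→54, f=6→30, u=21→75, s=19→69, e=5→27, d=4→24.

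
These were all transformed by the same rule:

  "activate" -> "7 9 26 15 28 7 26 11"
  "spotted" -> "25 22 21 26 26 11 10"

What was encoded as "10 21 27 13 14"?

a is letter #1 and maps to 7: an offset of 6. Letters become their 1-based position plus 6 (so a→7, b→8, …).
Undoing it on 10 21 27 13 14: 10→(10−6)÷1=4=d, 21→(21−6)÷1=15=o, 27→(27−6)÷1=21=u, 13→(13−6)÷1=7=g, 14→(14−6)÷1=8=h.

dough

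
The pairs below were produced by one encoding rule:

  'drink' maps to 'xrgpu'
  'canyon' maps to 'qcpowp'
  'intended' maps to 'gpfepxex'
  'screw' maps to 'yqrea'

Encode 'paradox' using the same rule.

dcrcxwh

d(3)→x(23) and r(17)→r(17) fit y≡7x+2 (mod 26); the inverse of 7 mod 26 is 15. Treating letters as 0–25, the rule is x ↦ 7x + 2 (mod 26).
For paradox: p(15)→7·15+2≡3=d; a(0)→7·0+2≡2=c; r(17)→7·17+2≡17=r; a(0)→7·0+2≡2=c; d(3)→7·3+2≡23=x; o(14)→7·14+2≡22=w; x(23)→7·23+2≡7=h (all mod 26).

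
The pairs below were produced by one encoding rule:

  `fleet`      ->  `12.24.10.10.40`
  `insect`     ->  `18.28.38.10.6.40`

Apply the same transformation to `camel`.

f(#6)→12 and l(#12)→24: differences scale by 2, so n = 2·pos + 0. Each letter becomes 2×(its alphabet position, a=1..z=26).
On camel: c=3→6, a=1→2, m=13→26, e=5→10, l=12→24.

6.2.26.10.24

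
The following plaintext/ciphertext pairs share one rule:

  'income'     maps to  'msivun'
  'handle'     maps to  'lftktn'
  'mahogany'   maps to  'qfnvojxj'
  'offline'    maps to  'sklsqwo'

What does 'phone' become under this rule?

tmuum

In income: i→m is +4, n→s is +5, c→i is +6, o→v is +7 — the shift increases by 1 each position. Each letter shifts forward by (position + 4), i.e. 4, 5, 6, … — the shift grows by one for each successive letter.
On phone: p+4=t, h+5=m, o+6=u, n+7=u, e+8=m.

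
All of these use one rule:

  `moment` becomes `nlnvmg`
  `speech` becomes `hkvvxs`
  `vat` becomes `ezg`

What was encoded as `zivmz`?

arena

Each pair mirrors across the alphabet (m↔n, o↔l, m↔n): positions sum to 25. This is the alphabet-reversal cipher (Atbash): a becomes z, b becomes y, etc.
Undoing it on zivmz: z↔a, i↔r, v↔e, m↔n, z↔a.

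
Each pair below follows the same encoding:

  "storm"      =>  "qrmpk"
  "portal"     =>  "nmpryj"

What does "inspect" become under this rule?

Every letter moves 24 places later in the alphabet, wrapping around z→a.
For inspect: i+24=g, n+24=l, s+24=q, p+24=n, e+24=c, c+24=a, t+24=r.

glqncar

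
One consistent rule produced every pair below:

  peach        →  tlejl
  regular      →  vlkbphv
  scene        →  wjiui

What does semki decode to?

Shifts by position in peach: pos 0: p→t (+4), pos 1: e→l (+7), pos 2: a→e (+4), pos 3: c→j (+7) — repeating every 2. A repeating key of period 2 is used — shifts +4, +7 over and over.
Undoing it on semki: s−4=o, e−7=x, m−4=i, k−7=d, i−4=e.

oxide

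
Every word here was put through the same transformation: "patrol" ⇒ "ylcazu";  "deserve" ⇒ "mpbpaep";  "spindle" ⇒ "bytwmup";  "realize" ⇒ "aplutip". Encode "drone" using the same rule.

mazwp

The shift depends on letter class: consonant p→y is +9, but vowel a→l is +11. The rule splits by letter class: vowels +11, consonants +9.
On drone: d(cons)+9=m, r(cons)+9=a, o(vowel)+11=z, n(cons)+9=w, e(vowel)+11=p.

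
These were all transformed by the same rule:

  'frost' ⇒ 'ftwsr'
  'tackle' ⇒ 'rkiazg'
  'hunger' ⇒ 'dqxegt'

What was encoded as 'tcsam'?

f(5)→f(5) and r(17)→t(19) fit y≡25x+10 (mod 26); the inverse of 25 mod 26 is 25. Treating letters as 0–25, the rule is x ↦ 25x + 10 (mod 26).
Decoding tcsam: t(19)→25·(19−10)≡17=r; c(2)→25·(2−10)≡8=i; s(18)→25·(18−10)≡18=s; a(0)→25·(0−10)≡10=k; m(12)→25·(12−10)≡24=y (all mod 26).

risky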